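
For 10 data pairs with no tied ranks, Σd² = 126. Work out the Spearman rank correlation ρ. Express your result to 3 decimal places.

0.236

ρ = 1 − 6Σd² / [n(n²−1)] = 1 − 6×126 / (10×99)
  = 1 − 756/990 = 1 − 0.7636 ≈ 0.236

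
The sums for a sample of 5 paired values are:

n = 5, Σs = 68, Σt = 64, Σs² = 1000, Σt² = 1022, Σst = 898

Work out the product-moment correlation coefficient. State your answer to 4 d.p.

0.2235

r = (nΣst − ΣsΣt) / √[(nΣs² − (Σs)²)(nΣt² − (Σt)²)]
Numerator: 5×898 − 68×64 = 138
Denominator: √[(5000 − 4624)(5110 − 4096)] = √[376 × 1014] = 617.4658
r = 138 / 617.4658 ≈ 0.2235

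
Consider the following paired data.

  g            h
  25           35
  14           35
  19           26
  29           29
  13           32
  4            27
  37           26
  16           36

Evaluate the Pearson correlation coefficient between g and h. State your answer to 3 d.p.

n = 8, Σg = 157, Σh = 246, Σg² = 3833, Σh² = 7692, Σgh = 4762
nΣgh − ΣgΣh = 38096 − 38622 = -526
nΣg² − (Σg)² = 30664 − 24649 = 6015; nΣh² − (Σh)² = 61536 − 60516 = 1020
r = -526 / √(6015 × 1020) = -526 / 2476.9538 ≈ -0.212

-0.212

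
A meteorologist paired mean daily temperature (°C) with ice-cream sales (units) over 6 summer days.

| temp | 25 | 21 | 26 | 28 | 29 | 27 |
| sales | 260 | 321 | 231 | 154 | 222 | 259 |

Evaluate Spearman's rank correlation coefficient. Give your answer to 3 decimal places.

Rank temp: 2, 1, 3, 5, 6, 4
Rank sales: 5, 6, 3, 1, 2, 4
d = rank(temp) − rank(sales): -3, -5, 0, 4, 4, 0; Σd² = 66
ρ = 1 − 6Σd² / [n(n²−1)] = 1 − 6×66 / (6×35) = 1 − 396/210 ≈ -0.886

-0.886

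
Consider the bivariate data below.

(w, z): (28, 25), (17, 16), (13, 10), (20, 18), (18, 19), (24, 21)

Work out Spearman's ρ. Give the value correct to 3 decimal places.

0.943

Rank w: 6, 2, 1, 4, 3, 5
Rank z: 6, 2, 1, 3, 4, 5
d = rank(w) − rank(z): 0, 0, 0, 1, -1, 0; Σd² = 2
ρ = 1 − 6Σd² / [n(n²−1)] = 1 − 6×2 / (6×35) = 1 − 12/210 ≈ 0.943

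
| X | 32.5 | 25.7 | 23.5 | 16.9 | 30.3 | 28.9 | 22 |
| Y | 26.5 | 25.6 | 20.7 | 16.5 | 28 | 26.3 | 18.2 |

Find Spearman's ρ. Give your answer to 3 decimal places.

0.964

Rank X: 7, 4, 3, 1, 6, 5, 2
Rank Y: 6, 4, 3, 1, 7, 5, 2
d = rank(X) − rank(Y): 1, 0, 0, 0, -1, 0, 0; Σd² = 2
ρ = 1 − 6Σd² / [n(n²−1)] = 1 − 6×2 / (7×48) = 1 − 12/336 ≈ 0.964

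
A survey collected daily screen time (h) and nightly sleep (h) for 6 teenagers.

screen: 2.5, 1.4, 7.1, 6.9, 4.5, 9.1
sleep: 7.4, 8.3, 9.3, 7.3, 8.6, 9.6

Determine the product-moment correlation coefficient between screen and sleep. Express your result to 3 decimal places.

0.530

n = 6, Σx = 31.5, Σy = 50.5, Σx² = 209.29, Σy² = 429.55, Σxy = 272.58
nΣxy − ΣxΣy = 1635.48 − 1590.75 = 44.73
nΣx² − (Σx)² = 1255.74 − 992.25 = 263.49; nΣy² − (Σy)² = 2577.3 − 2550.25 = 27.05
r = 44.73 / √(263.49 × 27.05) = 44.73 / 84.4240 ≈ 0.530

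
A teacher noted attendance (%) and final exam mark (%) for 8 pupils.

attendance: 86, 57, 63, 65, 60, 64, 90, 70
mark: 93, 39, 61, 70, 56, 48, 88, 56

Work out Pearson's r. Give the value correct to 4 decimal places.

0.8989

n = 8, Σx = 555, Σy = 511, Σx² = 39535, Σy² = 35111, Σxy = 36886
nΣxy − ΣxΣy = 295088 − 283605 = 11483
nΣx² − (Σx)² = 316280 − 308025 = 8255; nΣy² − (Σy)² = 280888 − 261121 = 19767
r = 11483 / √(8255 × 19767) = 11483 / 12774.0591 ≈ 0.8989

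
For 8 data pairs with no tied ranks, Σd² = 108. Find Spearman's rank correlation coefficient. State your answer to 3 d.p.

ρ = 1 − 6Σd² / [n(n²−1)] = 1 − 6×108 / (8×63)
  = 1 − 648/504 = 1 − 1.2857 ≈ -0.286

-0.286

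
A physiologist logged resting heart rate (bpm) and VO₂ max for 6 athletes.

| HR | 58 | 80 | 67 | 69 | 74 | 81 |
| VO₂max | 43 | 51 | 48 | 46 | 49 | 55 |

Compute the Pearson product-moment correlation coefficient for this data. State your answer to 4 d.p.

0.9305

n = 6, Σx = 429, Σy = 292, Σx² = 31051, Σy² = 14296, Σxy = 21045
nΣxy − ΣxΣy = 126270 − 125268 = 1002
nΣx² − (Σx)² = 186306 − 184041 = 2265; nΣy² − (Σy)² = 85776 − 85264 = 512
r = 1002 / √(2265 × 512) = 1002 / 1076.8844 ≈ 0.9305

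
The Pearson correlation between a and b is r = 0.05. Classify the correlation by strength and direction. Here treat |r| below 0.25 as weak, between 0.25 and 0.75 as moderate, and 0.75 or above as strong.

weak positive

r = 0.05 > 0 so the relationship is positive.
|r| = 0.05, which falls in the weak range.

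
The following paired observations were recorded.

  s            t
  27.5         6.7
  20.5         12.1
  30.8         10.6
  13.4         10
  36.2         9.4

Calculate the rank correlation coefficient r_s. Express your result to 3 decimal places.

Rank s: 3, 2, 4, 1, 5
Rank t: 1, 5, 4, 3, 2
d = rank(s) − rank(t): 2, -3, 0, -2, 3; Σd² = 26
ρ = 1 − 6Σd² / [n(n²−1)] = 1 − 6×26 / (5×24) = 1 − 156/120 ≈ -0.300

-0.300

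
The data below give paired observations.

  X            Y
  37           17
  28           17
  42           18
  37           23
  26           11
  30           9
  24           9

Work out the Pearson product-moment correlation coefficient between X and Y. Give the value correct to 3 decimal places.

0.731

n = 7, ΣX = 224, ΣY = 104, ΣX² = 7438, ΣY² = 1714, ΣXY = 3484
nΣXY − ΣXΣY = 24388 − 23296 = 1092
nΣX² − (ΣX)² = 52066 − 50176 = 1890; nΣY² − (ΣY)² = 11998 − 10816 = 1182
r = 1092 / √(1890 × 1182) = 1092 / 1494.6505 ≈ 0.731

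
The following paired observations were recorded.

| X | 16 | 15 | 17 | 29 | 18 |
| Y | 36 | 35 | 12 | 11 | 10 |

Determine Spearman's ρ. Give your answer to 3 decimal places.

Rank X: 2, 1, 3, 5, 4
Rank Y: 5, 4, 3, 2, 1
d = rank(X) − rank(Y): -3, -3, 0, 3, 3; Σd² = 36
ρ = 1 − 6Σd² / [n(n²−1)] = 1 − 6×36 / (5×24) = 1 − 216/120 ≈ -0.800

-0.800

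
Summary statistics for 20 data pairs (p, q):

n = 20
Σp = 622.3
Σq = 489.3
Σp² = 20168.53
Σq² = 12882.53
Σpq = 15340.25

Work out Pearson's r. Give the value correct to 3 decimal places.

r = (nΣpq − ΣpΣq) / √[(nΣp² − (Σp)²)(nΣq² − (Σq)²)]
Numerator: 20×15340.25 − 622.3×489.3 = 2313.61
Denominator: √[(403370.6 − 387257.29)(257650.6 − 239414.49)] = √[16113.31 × 18236.11] = 17141.8813
r = 2313.61 / 17141.8813 ≈ 0.135

0.135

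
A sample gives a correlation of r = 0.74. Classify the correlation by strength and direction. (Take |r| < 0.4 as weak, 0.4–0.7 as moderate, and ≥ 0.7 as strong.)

strong positive

r = 0.74 > 0 so the relationship is positive.
|r| = 0.74, which falls in the strong range.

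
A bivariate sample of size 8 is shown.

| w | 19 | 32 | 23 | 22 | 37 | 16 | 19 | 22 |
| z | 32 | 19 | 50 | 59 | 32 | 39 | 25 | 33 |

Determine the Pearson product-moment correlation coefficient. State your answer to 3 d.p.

n = 8, Σw = 190, Σz = 289, Σw² = 4868, Σz² = 11625, Σwz = 6673
nΣwz − ΣwΣz = 53384 − 54910 = -1526
nΣw² − (Σw)² = 38944 − 36100 = 2844; nΣz² − (Σz)² = 93000 − 83521 = 9479
r = -1526 / √(2844 × 9479) = -1526 / 5192.1360 ≈ -0.294

-0.294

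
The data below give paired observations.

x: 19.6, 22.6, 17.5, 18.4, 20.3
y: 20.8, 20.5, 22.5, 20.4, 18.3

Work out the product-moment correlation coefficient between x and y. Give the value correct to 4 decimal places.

-0.4804

n = 5, Σx = 98.4, Σy = 102.5, Σx² = 1951.82, Σy² = 2110.19, Σxy = 2011.58
nΣxy − ΣxΣy = 10057.9 − 10086 = -28.1
nΣx² − (Σx)² = 9759.1 − 9682.56 = 76.54; nΣy² − (Σy)² = 10550.95 − 10506.25 = 44.7
r = -28.1 / √(76.54 × 44.7) = -28.1 / 58.4922 ≈ -0.4804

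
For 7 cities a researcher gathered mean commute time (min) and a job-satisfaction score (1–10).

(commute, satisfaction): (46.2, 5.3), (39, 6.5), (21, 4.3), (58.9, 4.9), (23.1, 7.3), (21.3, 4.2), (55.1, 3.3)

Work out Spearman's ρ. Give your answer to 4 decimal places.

-0.0357

Rank commute: 5, 4, 1, 7, 3, 2, 6
Rank satisfaction: 5, 6, 3, 4, 7, 2, 1
d = rank(commute) − rank(satisfaction): 0, -2, -2, 3, -4, 0, 5; Σd² = 58
ρ = 1 − 6Σd² / [n(n²−1)] = 1 − 6×58 / (7×48) = 1 − 348/336 ≈ -0.0357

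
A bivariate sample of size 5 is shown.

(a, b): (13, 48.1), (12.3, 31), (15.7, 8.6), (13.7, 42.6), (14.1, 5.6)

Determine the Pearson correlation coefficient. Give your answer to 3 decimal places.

-0.661

n = 5, Σa = 68.8, Σb = 135.9, Σa² = 953.28, Σb² = 5194.69, Σab = 1804.2
nΣab − ΣaΣb = 9021 − 9349.92 = -328.92
nΣa² − (Σa)² = 4766.4 − 4733.44 = 32.96; nΣb² − (Σb)² = 25973.45 − 18468.81 = 7504.64
r = -328.92 / √(32.96 × 7504.64) = -328.92 / 497.3459 ≈ -0.661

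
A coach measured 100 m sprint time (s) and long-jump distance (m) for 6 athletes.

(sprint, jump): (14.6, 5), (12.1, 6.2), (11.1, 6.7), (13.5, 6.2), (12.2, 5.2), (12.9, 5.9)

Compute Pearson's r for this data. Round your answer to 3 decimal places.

-0.648

n = 6, Σx = 76.4, Σy = 35.2, Σx² = 980.28, Σy² = 208.62, Σxy = 445.64
nΣxy − ΣxΣy = 2673.84 − 2689.28 = -15.44
nΣx² − (Σx)² = 5881.68 − 5836.96 = 44.72; nΣy² − (Σy)² = 1251.72 − 1239.04 = 12.68
r = -15.44 / √(44.72 × 12.68) = -15.44 / 23.8128 ≈ -0.648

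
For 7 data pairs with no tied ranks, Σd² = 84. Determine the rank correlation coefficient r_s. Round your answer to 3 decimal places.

ρ = 1 − 6Σd² / [n(n²−1)] = 1 − 6×84 / (7×48)
  = 1 − 504/336 = 1 − 1.5000 ≈ -0.500

-0.500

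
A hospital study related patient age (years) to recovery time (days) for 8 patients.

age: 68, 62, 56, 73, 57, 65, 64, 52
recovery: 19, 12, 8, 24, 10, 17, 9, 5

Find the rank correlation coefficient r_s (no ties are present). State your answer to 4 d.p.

Rank age: 7, 4, 2, 8, 3, 6, 5, 1
Rank recovery: 7, 5, 2, 8, 4, 6, 3, 1
d = rank(age) − rank(recovery): 0, -1, 0, 0, -1, 0, 2, 0; Σd² = 6
ρ = 1 − 6Σd² / [n(n²−1)] = 1 − 6×6 / (8×63) = 1 − 36/504 ≈ 0.9286

0.9286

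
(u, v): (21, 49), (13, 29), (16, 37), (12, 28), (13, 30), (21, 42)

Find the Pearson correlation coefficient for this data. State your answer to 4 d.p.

n = 6, Σu = 96, Σv = 215, Σu² = 1620, Σv² = 8059, Σuv = 3606
nΣuv − ΣuΣv = 21636 − 20640 = 996
nΣu² − (Σu)² = 9720 − 9216 = 504; nΣv² − (Σv)² = 48354 − 46225 = 2129
r = 996 / √(504 × 2129) = 996 / 1035.8649 ≈ 0.9615

0.9615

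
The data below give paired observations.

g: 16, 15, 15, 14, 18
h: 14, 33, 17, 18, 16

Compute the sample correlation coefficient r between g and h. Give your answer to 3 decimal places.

n = 5, Σg = 78, Σh = 98, Σg² = 1226, Σh² = 2154, Σgh = 1514
nΣgh − ΣgΣh = 7570 − 7644 = -74
nΣg² − (Σg)² = 6130 − 6084 = 46; nΣh² − (Σh)² = 10770 − 9604 = 1166
r = -74 / √(46 × 1166) = -74 / 231.5945 ≈ -0.320

-0.320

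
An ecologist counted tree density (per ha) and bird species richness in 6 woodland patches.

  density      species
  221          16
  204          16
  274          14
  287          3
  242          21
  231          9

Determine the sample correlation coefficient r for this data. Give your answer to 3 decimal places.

-0.551

n = 6, Σx = 1459, Σy = 79, Σx² = 359827, Σy² = 1239, Σxy = 18658
nΣxy − ΣxΣy = 111948 − 115261 = -3313
nΣx² − (Σx)² = 2158962 − 2128681 = 30281; nΣy² − (Σy)² = 7434 − 6241 = 1193
r = -3313 / √(30281 × 1193) = -3313 / 6010.4270 ≈ -0.551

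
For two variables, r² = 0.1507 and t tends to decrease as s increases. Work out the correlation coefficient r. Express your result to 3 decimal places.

-0.388

|r| = √0.1507 = 0.388
The association is negative, so r = −0.388.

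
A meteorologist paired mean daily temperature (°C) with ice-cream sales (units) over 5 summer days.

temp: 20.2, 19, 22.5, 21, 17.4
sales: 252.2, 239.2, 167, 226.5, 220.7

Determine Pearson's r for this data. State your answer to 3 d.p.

n = 5, Σx = 100.1, Σy = 1105.6, Σx² = 2019.05, Σy² = 248721.22, Σxy = 21993.42
nΣxy − ΣxΣy = 109967.1 − 110670.56 = -703.46
nΣx² − (Σx)² = 10095.25 − 10020.01 = 75.24; nΣy² − (Σy)² = 1243606.1 − 1222351.36 = 21254.74
r = -703.46 / √(75.24 × 21254.74) = -703.46 / 1264.5974 ≈ -0.556

-0.556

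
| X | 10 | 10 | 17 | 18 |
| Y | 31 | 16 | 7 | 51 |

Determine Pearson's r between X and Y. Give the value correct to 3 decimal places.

0.252

n = 4, ΣX = 55, ΣY = 105, ΣX² = 813, ΣY² = 3867, ΣXY = 1507
nΣXY − ΣXΣY = 6028 − 5775 = 253
nΣX² − (ΣX)² = 3252 − 3025 = 227; nΣY² − (ΣY)² = 15468 − 11025 = 4443
r = 253 / √(227 × 4443) = 253 / 1004.2714 ≈ 0.252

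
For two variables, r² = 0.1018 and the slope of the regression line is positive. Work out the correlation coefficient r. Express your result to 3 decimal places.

0.319

|r| = √0.1018 = 0.319
The association is positive, so r = 0.319.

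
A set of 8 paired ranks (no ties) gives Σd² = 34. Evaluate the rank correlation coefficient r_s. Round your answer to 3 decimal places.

0.595

ρ = 1 − 6Σd² / [n(n²−1)] = 1 − 6×34 / (8×63)
  = 1 − 204/504 = 1 − 0.4048 ≈ 0.595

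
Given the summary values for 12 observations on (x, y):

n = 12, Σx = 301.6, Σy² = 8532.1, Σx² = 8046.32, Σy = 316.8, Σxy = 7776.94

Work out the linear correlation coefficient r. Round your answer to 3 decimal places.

r = (nΣxy − ΣxΣy) / √[(nΣx² − (Σx)²)(nΣy² − (Σy)²)]
Numerator: 12×7776.94 − 301.6×316.8 = -2223.6
Denominator: √[(96555.84 − 90962.56)(102385.2 − 100362.24)] = √[5593.28 × 2022.96] = 3363.7749
r = -2223.6 / 3363.7749 ≈ -0.661

-0.661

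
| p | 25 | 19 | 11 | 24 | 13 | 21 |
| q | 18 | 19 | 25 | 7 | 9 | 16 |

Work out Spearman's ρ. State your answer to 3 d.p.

-0.429

Rank p: 6, 3, 1, 5, 2, 4
Rank q: 4, 5, 6, 1, 2, 3
d = rank(p) − rank(q): 2, -2, -5, 4, 0, 1; Σd² = 50
ρ = 1 − 6Σd² / [n(n²−1)] = 1 − 6×50 / (6×35) = 1 − 300/210 ≈ -0.429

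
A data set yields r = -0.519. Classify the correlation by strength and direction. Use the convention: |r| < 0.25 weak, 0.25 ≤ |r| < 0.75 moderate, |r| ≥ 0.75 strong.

moderate negative

r = -0.519 < 0 so the relationship is negative.
|r| = 0.519, which falls in the moderate range.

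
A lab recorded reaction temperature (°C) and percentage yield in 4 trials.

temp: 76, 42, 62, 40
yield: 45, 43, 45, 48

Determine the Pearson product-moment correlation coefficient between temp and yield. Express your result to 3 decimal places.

n = 4, Σx = 220, Σy = 181, Σx² = 12984, Σy² = 8203, Σxy = 9936
nΣxy − ΣxΣy = 39744 − 39820 = -76
nΣx² − (Σx)² = 51936 − 48400 = 3536; nΣy² − (Σy)² = 32812 − 32761 = 51
r = -76 / √(3536 × 51) = -76 / 424.6599 ≈ -0.179

-0.179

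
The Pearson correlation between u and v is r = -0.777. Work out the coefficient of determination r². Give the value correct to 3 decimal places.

0.604

r² = (-0.777)² = 0.604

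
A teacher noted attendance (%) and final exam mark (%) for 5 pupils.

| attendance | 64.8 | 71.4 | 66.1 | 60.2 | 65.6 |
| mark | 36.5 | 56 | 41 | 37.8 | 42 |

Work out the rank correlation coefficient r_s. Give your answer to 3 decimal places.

Rank attendance: 2, 5, 4, 1, 3
Rank mark: 1, 5, 3, 2, 4
d = rank(attendance) − rank(mark): 1, 0, 1, -1, -1; Σd² = 4
ρ = 1 − 6Σd² / [n(n²−1)] = 1 − 6×4 / (5×24) = 1 − 24/120 ≈ 0.800

0.800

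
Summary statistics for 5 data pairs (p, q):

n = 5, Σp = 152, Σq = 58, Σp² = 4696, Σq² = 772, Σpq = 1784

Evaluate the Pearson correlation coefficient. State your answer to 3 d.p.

r = (nΣpq − ΣpΣq) / √[(nΣp² − (Σp)²)(nΣq² − (Σq)²)]
Numerator: 5×1784 − 152×58 = 104
Denominator: √[(23480 − 23104)(3860 − 3364)] = √[376 × 496] = 431.8518
r = 104 / 431.8518 ≈ 0.241

0.241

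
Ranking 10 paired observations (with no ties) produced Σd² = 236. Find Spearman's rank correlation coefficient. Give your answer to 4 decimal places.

-0.4303

ρ = 1 − 6Σd² / [n(n²−1)] = 1 − 6×236 / (10×99)
  = 1 − 1416/990 = 1 − 1.43030 ≈ -0.4303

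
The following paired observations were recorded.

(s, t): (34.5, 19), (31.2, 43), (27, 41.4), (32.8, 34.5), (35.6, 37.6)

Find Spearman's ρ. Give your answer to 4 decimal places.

-0.6000

Rank s: 4, 2, 1, 3, 5
Rank t: 1, 5, 4, 2, 3
d = rank(s) − rank(t): 3, -3, -3, 1, 2; Σd² = 32
ρ = 1 − 6Σd² / [n(n²−1)] = 1 − 6×32 / (5×24) = 1 − 192/120 ≈ -0.6000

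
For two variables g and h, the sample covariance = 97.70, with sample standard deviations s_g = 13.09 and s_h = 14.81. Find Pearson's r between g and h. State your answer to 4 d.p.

0.5040

r = Cov(g,h) / (s_g · s_h) = 97.70 / (13.09 × 14.81)
  = 97.70 / 193.8629 ≈ 0.5040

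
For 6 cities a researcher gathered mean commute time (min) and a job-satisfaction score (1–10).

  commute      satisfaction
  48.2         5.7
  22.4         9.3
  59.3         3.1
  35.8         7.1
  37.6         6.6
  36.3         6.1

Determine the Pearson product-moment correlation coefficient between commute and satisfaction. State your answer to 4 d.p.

-0.9703

n = 6, Σx = 239.6, Σy = 37.9, Σx² = 10354.58, Σy² = 259.77, Σxy = 1390.66
nΣxy − ΣxΣy = 8343.96 − 9080.84 = -736.88
nΣx² − (Σx)² = 62127.48 − 57408.16 = 4719.32; nΣy² − (Σy)² = 1558.62 − 1436.41 = 122.21
r = -736.88 / √(4719.32 × 122.21) = -736.88 / 759.4393 ≈ -0.9703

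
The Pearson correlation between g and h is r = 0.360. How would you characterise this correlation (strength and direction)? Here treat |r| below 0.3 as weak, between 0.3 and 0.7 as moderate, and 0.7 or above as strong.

moderate positive

r = 0.360 > 0 so the relationship is positive.
|r| = 0.360, which falls in the moderate range.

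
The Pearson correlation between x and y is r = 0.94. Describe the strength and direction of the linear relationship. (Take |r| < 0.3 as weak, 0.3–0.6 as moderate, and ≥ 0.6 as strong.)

strong positive

r = 0.94 > 0 so the relationship is positive.
|r| = 0.94, which falls in the strong range.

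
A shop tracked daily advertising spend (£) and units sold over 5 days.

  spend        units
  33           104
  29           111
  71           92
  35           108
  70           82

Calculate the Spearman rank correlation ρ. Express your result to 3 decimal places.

Rank spend: 2, 1, 5, 3, 4
Rank units: 3, 5, 2, 4, 1
d = rank(spend) − rank(units): -1, -4, 3, -1, 3; Σd² = 36
ρ = 1 − 6Σd² / [n(n²−1)] = 1 − 6×36 / (5×24) = 1 − 216/120 ≈ -0.800

-0.800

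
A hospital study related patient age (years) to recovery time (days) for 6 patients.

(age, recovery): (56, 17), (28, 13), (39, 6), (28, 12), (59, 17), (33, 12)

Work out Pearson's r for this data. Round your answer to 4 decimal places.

n = 6, Σx = 243, Σy = 77, Σx² = 10795, Σy² = 1071, Σxy = 3285
nΣxy − ΣxΣy = 19710 − 18711 = 999
nΣx² − (Σx)² = 64770 − 59049 = 5721; nΣy² − (Σy)² = 6426 − 5929 = 497
r = 999 / √(5721 × 497) = 999 / 1686.2197 ≈ 0.5924

0.5924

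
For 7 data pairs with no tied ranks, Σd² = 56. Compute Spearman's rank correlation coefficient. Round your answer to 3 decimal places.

0.000

ρ = 1 − 6Σd² / [n(n²−1)] = 1 − 6×56 / (7×48)
  = 1 − 336/336 = 1 − 1.0000 ≈ 0.000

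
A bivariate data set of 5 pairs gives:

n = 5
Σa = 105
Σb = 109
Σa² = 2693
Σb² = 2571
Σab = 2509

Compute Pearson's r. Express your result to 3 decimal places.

0.714

r = (nΣab − ΣaΣb) / √[(nΣa² − (Σa)²)(nΣb² − (Σb)²)]
Numerator: 5×2509 − 105×109 = 1100
Denominator: √[(13465 − 11025)(12855 − 11881)] = √[2440 × 974] = 1541.6095
r = 1100 / 1541.6095 ≈ 0.714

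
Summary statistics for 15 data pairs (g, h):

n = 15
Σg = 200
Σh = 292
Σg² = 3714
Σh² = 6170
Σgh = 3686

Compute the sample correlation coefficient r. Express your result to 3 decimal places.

-0.291

r = (nΣgh − ΣgΣh) / √[(nΣg² − (Σg)²)(nΣh² − (Σh)²)]
Numerator: 15×3686 − 200×292 = -3110
Denominator: √[(55710 − 40000)(92550 − 85264)] = √[15710 × 7286] = 10698.7410
r = -3110 / 10698.7410 ≈ -0.291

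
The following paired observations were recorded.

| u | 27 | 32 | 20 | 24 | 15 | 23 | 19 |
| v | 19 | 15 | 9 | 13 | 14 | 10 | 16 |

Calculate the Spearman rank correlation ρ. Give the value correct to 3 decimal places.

Rank u: 6, 7, 3, 5, 1, 4, 2
Rank v: 7, 5, 1, 3, 4, 2, 6
d = rank(u) − rank(v): -1, 2, 2, 2, -3, 2, -4; Σd² = 42
ρ = 1 − 6Σd² / [n(n²−1)] = 1 − 6×42 / (7×48) = 1 − 252/336 ≈ 0.250

0.250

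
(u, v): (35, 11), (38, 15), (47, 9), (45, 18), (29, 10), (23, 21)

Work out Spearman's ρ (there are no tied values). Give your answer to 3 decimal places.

Rank u: 3, 4, 6, 5, 2, 1
Rank v: 3, 4, 1, 5, 2, 6
d = rank(u) − rank(v): 0, 0, 5, 0, 0, -5; Σd² = 50
ρ = 1 − 6Σd² / [n(n²−1)] = 1 − 6×50 / (6×35) = 1 − 300/210 ≈ -0.429

-0.429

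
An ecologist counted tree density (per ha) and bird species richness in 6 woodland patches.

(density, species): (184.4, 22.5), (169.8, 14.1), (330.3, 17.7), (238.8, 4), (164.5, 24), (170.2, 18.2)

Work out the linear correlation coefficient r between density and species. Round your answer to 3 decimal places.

n = 6, Σx = 1258, Σy = 100.5, Σx² = 284987.22, Σy² = 1941.59, Σxy = 20390.33
nΣxy − ΣxΣy = 122341.98 − 126429 = -4087.02
nΣx² − (Σx)² = 1709923.32 − 1582564 = 127359.32; nΣy² − (Σy)² = 11649.54 − 10100.25 = 1549.29
r = -4087.02 / √(127359.32 × 1549.29) = -4087.02 / 14046.9399 ≈ -0.291

-0.291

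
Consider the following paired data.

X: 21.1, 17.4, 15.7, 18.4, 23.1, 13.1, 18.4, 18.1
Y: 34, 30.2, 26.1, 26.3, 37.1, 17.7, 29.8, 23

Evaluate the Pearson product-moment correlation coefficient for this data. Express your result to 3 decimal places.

n = 8, ΣX = 145.3, ΣY = 224.2, ΣX² = 2704.41, ΣY² = 6547.68, ΣXY = 4190.07
nΣXY − ΣXΣY = 33520.56 − 32576.26 = 944.3
nΣX² − (ΣX)² = 21635.28 − 21112.09 = 523.19; nΣY² − (ΣY)² = 52381.44 − 50265.64 = 2115.8
r = 944.3 / √(523.19 × 2115.8) = 944.3 / 1052.1242 ≈ 0.898

0.898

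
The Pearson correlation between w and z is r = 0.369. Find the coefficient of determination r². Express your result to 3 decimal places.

r² = (0.369)² = 0.136

0.136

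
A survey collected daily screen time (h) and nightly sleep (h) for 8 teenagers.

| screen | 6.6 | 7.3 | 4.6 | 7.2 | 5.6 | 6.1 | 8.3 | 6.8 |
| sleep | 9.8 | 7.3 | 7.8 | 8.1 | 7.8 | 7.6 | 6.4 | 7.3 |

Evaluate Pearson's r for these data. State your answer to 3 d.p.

-0.333

n = 8, Σx = 52.5, Σy = 62.1, Σx² = 353.55, Σy² = 488.63, Σxy = 404.97
nΣxy − ΣxΣy = 3239.76 − 3260.25 = -20.49
nΣx² − (Σx)² = 2828.4 − 2756.25 = 72.15; nΣy² − (Σy)² = 3909.04 − 3856.41 = 52.63
r = -20.49 / √(72.15 × 52.63) = -20.49 / 61.6219 ≈ -0.333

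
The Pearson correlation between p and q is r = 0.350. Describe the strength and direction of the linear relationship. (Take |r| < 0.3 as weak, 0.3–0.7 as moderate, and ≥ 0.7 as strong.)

r = 0.350 > 0 so the relationship is positive.
|r| = 0.350, which falls in the moderate range.

moderate positive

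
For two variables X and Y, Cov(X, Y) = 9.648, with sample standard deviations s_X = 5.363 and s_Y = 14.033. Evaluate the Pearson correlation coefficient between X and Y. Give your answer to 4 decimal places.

0.1282

r = Cov(X,Y) / (s_X · s_Y) = 9.648 / (5.363 × 14.033)
  = 9.648 / 75.2590 ≈ 0.1282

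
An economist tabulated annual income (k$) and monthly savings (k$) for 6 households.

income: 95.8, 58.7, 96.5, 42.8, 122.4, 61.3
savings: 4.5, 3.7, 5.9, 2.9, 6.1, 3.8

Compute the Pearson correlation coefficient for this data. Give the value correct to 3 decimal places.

0.939

n = 6, Σx = 477.5, Σy = 26.9, Σx² = 42506.87, Σy² = 128.81, Σxy = 2321.34
nΣxy − ΣxΣy = 13928.04 − 12844.75 = 1083.29
nΣx² − (Σx)² = 255041.22 − 228006.25 = 27034.97; nΣy² − (Σy)² = 772.86 − 723.61 = 49.25
r = 1083.29 / √(27034.97 × 49.25) = 1083.29 / 1153.8944 ≈ 0.939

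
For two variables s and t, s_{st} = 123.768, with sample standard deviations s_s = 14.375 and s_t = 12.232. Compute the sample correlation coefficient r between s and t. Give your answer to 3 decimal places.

0.704

r = Cov(s,t) / (s_s · s_t) = 123.768 / (14.375 × 12.232)
  = 123.768 / 175.8350 ≈ 0.704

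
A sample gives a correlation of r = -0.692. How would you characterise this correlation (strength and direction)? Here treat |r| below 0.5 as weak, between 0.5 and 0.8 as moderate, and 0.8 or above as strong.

r = -0.692 < 0 so the relationship is negative.
|r| = 0.692, which falls in the moderate range.

moderate negative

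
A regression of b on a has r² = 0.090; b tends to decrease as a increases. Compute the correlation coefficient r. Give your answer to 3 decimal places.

|r| = √0.090 = 0.300
The association is negative, so r = −0.300.

-0.300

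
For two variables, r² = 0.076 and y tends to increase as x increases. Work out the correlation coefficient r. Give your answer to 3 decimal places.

0.276

|r| = √0.076 = 0.276
The association is positive, so r = 0.276.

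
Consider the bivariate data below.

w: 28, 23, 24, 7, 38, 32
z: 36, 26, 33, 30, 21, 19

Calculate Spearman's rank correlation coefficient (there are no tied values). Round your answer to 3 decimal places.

-0.429

Rank w: 4, 2, 3, 1, 6, 5
Rank z: 6, 3, 5, 4, 2, 1
d = rank(w) − rank(z): -2, -1, -2, -3, 4, 4; Σd² = 50
ρ = 1 − 6Σd² / [n(n²−1)] = 1 − 6×50 / (6×35) = 1 − 300/210 ≈ -0.429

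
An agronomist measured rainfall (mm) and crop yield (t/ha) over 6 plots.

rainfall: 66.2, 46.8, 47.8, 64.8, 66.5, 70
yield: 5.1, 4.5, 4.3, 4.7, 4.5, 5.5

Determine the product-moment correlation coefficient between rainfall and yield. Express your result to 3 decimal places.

n = 6, Σx = 362.1, Σy = 28.6, Σx² = 22378.81, Σy² = 137.34, Σxy = 1742.57
nΣxy − ΣxΣy = 10455.42 − 10356.06 = 99.36
nΣx² − (Σx)² = 134272.86 − 131116.41 = 3156.45; nΣy² − (Σy)² = 824.04 − 817.96 = 6.08
r = 99.36 / √(3156.45 × 6.08) = 99.36 / 138.5324 ≈ 0.717

0.717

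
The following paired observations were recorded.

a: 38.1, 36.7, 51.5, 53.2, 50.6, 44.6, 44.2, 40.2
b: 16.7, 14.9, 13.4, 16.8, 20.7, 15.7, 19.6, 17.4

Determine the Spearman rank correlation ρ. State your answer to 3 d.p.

0.095

Rank a: 2, 1, 7, 8, 6, 5, 4, 3
Rank b: 4, 2, 1, 5, 8, 3, 7, 6
d = rank(a) − rank(b): -2, -1, 6, 3, -2, 2, -3, -3; Σd² = 76
ρ = 1 − 6Σd² / [n(n²−1)] = 1 − 6×76 / (8×63) = 1 − 456/504 ≈ 0.095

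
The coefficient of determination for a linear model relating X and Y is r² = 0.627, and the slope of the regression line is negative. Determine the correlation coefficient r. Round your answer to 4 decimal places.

-0.7918

|r| = √0.627 = 0.7918
The association is negative, so r = −0.7918.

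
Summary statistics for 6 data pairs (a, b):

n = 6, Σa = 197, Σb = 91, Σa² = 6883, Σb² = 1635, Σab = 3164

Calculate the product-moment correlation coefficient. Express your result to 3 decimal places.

r = (nΣab − ΣaΣb) / √[(nΣa² − (Σa)²)(nΣb² − (Σb)²)]
Numerator: 6×3164 − 197×91 = 1057
Denominator: √[(41298 − 38809)(9810 − 8281)] = √[2489 × 1529] = 1950.8155
r = 1057 / 1950.8155 ≈ 0.542

0.542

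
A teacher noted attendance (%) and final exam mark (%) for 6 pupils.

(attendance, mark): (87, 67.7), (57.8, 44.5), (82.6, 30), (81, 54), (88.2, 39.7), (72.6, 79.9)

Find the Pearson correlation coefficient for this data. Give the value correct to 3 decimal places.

n = 6, Σx = 469.2, Σy = 315.8, Σx² = 37343.6, Σy² = 18339.64, Σxy = 24616.28
nΣxy − ΣxΣy = 147697.68 − 148173.36 = -475.68
nΣx² − (Σx)² = 224061.6 − 220148.64 = 3912.96; nΣy² − (Σy)² = 110037.84 − 99729.64 = 10308.2
r = -475.68 / √(3912.96 × 10308.2) = -475.68 / 6351.0294 ≈ -0.075

-0.075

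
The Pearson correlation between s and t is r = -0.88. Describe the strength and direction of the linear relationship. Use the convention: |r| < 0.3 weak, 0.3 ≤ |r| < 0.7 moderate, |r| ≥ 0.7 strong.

strong negative

r = -0.88 < 0 so the relationship is negative.
|r| = 0.88, which falls in the strong range.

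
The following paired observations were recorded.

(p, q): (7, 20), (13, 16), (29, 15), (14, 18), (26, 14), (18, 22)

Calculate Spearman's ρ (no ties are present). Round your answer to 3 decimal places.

-0.543

Rank p: 1, 2, 6, 3, 5, 4
Rank q: 5, 3, 2, 4, 1, 6
d = rank(p) − rank(q): -4, -1, 4, -1, 4, -2; Σd² = 54
ρ = 1 − 6Σd² / [n(n²−1)] = 1 − 6×54 / (6×35) = 1 − 324/210 ≈ -0.543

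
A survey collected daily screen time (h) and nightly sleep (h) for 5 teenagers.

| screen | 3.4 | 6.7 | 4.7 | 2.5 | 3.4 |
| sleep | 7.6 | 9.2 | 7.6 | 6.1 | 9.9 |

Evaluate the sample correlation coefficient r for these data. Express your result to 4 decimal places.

n = 5, Σx = 20.7, Σy = 40.4, Σx² = 96.35, Σy² = 335.38, Σxy = 172.11
nΣxy − ΣxΣy = 860.55 − 836.28 = 24.27
nΣx² − (Σx)² = 481.75 − 428.49 = 53.26; nΣy² − (Σy)² = 1676.9 − 1632.16 = 44.74
r = 24.27 / √(53.26 × 44.74) = 24.27 / 48.8145 ≈ 0.4972

0.4972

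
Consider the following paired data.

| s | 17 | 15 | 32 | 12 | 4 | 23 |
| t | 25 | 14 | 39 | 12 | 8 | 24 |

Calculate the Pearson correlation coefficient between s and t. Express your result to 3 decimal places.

n = 6, Σs = 103, Σt = 122, Σs² = 2227, Σt² = 3126, Σst = 2611
nΣst − ΣsΣt = 15666 − 12566 = 3100
nΣs² − (Σs)² = 13362 − 10609 = 2753; nΣt² − (Σt)² = 18756 − 14884 = 3872
r = 3100 / √(2753 × 3872) = 3100 / 3264.9067 ≈ 0.949

0.949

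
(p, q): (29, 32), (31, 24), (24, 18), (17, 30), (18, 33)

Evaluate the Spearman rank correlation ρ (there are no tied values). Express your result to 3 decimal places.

-0.300

Rank p: 4, 5, 3, 1, 2
Rank q: 4, 2, 1, 3, 5
d = rank(p) − rank(q): 0, 3, 2, -2, -3; Σd² = 26
ρ = 1 − 6Σd² / [n(n²−1)] = 1 − 6×26 / (5×24) = 1 − 156/120 ≈ -0.300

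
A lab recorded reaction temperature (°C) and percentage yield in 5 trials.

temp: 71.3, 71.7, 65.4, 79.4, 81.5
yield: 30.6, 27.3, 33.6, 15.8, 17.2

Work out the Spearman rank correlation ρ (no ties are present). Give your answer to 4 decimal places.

-0.9000

Rank temp: 2, 3, 1, 4, 5
Rank yield: 4, 3, 5, 1, 2
d = rank(temp) − rank(yield): -2, 0, -4, 3, 3; Σd² = 38
ρ = 1 − 6Σd² / [n(n²−1)] = 1 − 6×38 / (5×24) = 1 − 228/120 ≈ -0.9000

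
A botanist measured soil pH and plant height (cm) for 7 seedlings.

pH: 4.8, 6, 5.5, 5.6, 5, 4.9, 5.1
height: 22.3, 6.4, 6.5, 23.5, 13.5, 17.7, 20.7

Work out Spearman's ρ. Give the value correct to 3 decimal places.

-0.357

Rank pH: 1, 7, 5, 6, 3, 2, 4
Rank height: 6, 1, 2, 7, 3, 4, 5
d = rank(pH) − rank(height): -5, 6, 3, -1, 0, -2, -1; Σd² = 76
ρ = 1 − 6Σd² / [n(n²−1)] = 1 − 6×76 / (7×48) = 1 − 456/336 ≈ -0.357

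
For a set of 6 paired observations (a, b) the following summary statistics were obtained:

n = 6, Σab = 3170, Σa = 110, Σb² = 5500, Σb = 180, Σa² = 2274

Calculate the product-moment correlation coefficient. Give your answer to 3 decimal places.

-0.810

r = (nΣab − ΣaΣb) / √[(nΣa² − (Σa)²)(nΣb² − (Σb)²)]
Numerator: 6×3170 − 110×180 = -780
Denominator: √[(13644 − 12100)(33000 − 32400)] = √[1544 × 600] = 962.4968
r = -780 / 962.4968 ≈ -0.810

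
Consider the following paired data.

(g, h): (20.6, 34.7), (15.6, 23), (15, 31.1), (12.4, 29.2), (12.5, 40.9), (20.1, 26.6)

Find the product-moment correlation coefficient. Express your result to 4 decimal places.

n = 6, Σg = 96.2, Σh = 185.5, Σg² = 1606.74, Σh² = 5933.31, Σgh = 2948.11
nΣgh − ΣgΣh = 17688.66 − 17845.1 = -156.44
nΣg² − (Σg)² = 9640.44 − 9254.44 = 386; nΣh² − (Σh)² = 35599.86 − 34410.25 = 1189.61
r = -156.44 / √(386 × 1189.61) = -156.44 / 677.6352 ≈ -0.2309

-0.2309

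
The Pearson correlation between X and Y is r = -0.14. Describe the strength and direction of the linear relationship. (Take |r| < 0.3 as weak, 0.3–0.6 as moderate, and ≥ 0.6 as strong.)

weak negative

r = -0.14 < 0 so the relationship is negative.
|r| = 0.14, which falls in the weak range.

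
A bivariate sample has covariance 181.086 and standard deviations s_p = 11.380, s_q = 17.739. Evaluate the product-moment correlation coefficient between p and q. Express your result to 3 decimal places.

0.897

r = Cov(p,q) / (s_p · s_q) = 181.086 / (11.380 × 17.739)
  = 181.086 / 201.8698 ≈ 0.897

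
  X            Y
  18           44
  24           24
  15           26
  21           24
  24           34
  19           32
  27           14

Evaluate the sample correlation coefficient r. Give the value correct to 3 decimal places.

n = 7, ΣX = 148, ΣY = 198, ΣX² = 3232, ΣY² = 6140, ΣXY = 4064
nΣXY − ΣXΣY = 28448 − 29304 = -856
nΣX² − (ΣX)² = 22624 − 21904 = 720; nΣY² − (ΣY)² = 42980 − 39204 = 3776
r = -856 / √(720 × 3776) = -856 / 1648.8541 ≈ -0.519

-0.519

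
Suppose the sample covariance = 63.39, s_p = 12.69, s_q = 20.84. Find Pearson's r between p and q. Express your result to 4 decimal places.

0.2397

r = Cov(p,q) / (s_p · s_q) = 63.39 / (12.69 × 20.84)
  = 63.39 / 264.4596 ≈ 0.2397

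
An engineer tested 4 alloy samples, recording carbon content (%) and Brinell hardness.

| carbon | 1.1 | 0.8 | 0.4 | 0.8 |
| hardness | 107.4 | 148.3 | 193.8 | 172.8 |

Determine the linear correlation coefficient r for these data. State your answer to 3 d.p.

-0.930

n = 4, Σx = 3.1, Σy = 622.3, Σx² = 2.65, Σy² = 100945.93, Σxy = 452.54
nΣxy − ΣxΣy = 1810.16 − 1929.13 = -118.97
nΣx² − (Σx)² = 10.6 − 9.61 = 0.99; nΣy² − (Σy)² = 403783.72 − 387257.29 = 16526.43
r = -118.97 / √(0.99 × 16526.43) = -118.97 / 127.9108 ≈ -0.930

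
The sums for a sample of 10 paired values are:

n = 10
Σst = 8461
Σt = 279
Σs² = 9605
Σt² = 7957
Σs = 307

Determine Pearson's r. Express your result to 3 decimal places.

r = (nΣst − ΣsΣt) / √[(nΣs² − (Σs)²)(nΣt² − (Σt)²)]
Numerator: 10×8461 − 307×279 = -1043
Denominator: √[(96050 − 94249)(79570 − 77841)] = √[1801 × 1729] = 1764.6328
r = -1043 / 1764.6328 ≈ -0.591

-0.591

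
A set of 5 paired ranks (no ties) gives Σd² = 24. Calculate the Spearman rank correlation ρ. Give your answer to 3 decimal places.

ρ = 1 − 6Σd² / [n(n²−1)] = 1 − 6×24 / (5×24)
  = 1 − 144/120 = 1 − 1.2000 ≈ -0.200

-0.200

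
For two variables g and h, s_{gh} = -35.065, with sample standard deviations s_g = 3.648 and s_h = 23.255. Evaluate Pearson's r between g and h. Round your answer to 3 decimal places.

-0.413

r = Cov(g,h) / (s_g · s_h) = -35.065 / (3.648 × 23.255)
  = -35.065 / 84.8342 ≈ -0.413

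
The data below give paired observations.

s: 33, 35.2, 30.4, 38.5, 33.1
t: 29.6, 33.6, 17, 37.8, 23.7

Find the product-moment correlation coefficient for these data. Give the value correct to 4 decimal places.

0.9356

n = 5, Σs = 170.2, Σt = 141.7, Σs² = 5830.06, Σt² = 4284.65, Σst = 4916.09
nΣst − ΣsΣt = 24580.45 − 24117.34 = 463.11
nΣs² − (Σs)² = 29150.3 − 28968.04 = 182.26; nΣt² − (Σt)² = 21423.25 − 20078.89 = 1344.36
r = 463.11 / √(182.26 × 1344.36) = 463.11 / 494.9980 ≈ 0.9356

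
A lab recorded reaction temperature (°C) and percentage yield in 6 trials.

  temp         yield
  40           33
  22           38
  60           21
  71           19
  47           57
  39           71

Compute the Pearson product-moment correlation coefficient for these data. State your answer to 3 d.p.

-0.510

n = 6, Σx = 279, Σy = 239, Σx² = 14455, Σy² = 11625, Σxy = 10213
nΣxy − ΣxΣy = 61278 − 66681 = -5403
nΣx² − (Σx)² = 86730 − 77841 = 8889; nΣy² − (Σy)² = 69750 − 57121 = 12629
r = -5403 / √(8889 × 12629) = -5403 / 10595.2433 ≈ -0.510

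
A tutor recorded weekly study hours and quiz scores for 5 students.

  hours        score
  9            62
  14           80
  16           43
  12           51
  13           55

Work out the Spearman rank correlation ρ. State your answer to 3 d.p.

Rank hours: 1, 4, 5, 2, 3
Rank score: 4, 5, 1, 2, 3
d = rank(hours) − rank(score): -3, -1, 4, 0, 0; Σd² = 26
ρ = 1 − 6Σd² / [n(n²−1)] = 1 − 6×26 / (5×24) = 1 − 156/120 ≈ -0.300

-0.300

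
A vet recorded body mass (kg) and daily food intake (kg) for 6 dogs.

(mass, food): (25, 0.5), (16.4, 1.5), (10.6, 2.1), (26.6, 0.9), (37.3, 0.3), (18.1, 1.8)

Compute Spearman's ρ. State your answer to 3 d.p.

-0.886

Rank mass: 4, 2, 1, 5, 6, 3
Rank food: 2, 4, 6, 3, 1, 5
d = rank(mass) − rank(food): 2, -2, -5, 2, 5, -2; Σd² = 66
ρ = 1 − 6Σd² / [n(n²−1)] = 1 − 6×66 / (6×35) = 1 − 396/210 ≈ -0.886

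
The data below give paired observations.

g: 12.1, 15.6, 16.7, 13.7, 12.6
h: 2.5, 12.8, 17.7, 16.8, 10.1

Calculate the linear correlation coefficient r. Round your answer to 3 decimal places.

0.748

n = 5, Σg = 70.7, Σh = 59.9, Σg² = 1015.11, Σh² = 867.63, Σgh = 882.94
nΣgh − ΣgΣh = 4414.7 − 4234.93 = 179.77
nΣg² − (Σg)² = 5075.55 − 4998.49 = 77.06; nΣh² − (Σh)² = 4338.15 − 3588.01 = 750.14
r = 179.77 / √(77.06 × 750.14) = 179.77 / 240.4283 ≈ 0.748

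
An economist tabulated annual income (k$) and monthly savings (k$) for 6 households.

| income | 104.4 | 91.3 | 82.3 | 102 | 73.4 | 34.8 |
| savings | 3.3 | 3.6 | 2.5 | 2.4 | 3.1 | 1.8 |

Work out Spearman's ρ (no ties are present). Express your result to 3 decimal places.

Rank income: 6, 4, 3, 5, 2, 1
Rank savings: 5, 6, 3, 2, 4, 1
d = rank(income) − rank(savings): 1, -2, 0, 3, -2, 0; Σd² = 18
ρ = 1 − 6Σd² / [n(n²−1)] = 1 − 6×18 / (6×35) = 1 − 108/210 ≈ 0.486

0.486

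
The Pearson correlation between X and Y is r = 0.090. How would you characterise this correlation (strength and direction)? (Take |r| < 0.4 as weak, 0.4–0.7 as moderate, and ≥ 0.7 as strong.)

r = 0.090 > 0 so the relationship is positive.
|r| = 0.090, which falls in the weak range.

weak positive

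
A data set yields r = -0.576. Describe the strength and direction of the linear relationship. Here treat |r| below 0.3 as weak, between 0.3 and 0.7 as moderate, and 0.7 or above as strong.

r = -0.576 < 0 so the relationship is negative.
|r| = 0.576, which falls in the moderate range.

moderate negative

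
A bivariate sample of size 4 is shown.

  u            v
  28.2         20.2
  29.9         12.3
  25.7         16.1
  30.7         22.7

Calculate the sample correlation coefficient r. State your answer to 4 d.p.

n = 4, Σu = 114.5, Σv = 71.3, Σu² = 3292.23, Σv² = 1333.83, Σuv = 2048.07
nΣuv − ΣuΣv = 8192.28 − 8163.85 = 28.43
nΣu² − (Σu)² = 13168.92 − 13110.25 = 58.67; nΣv² − (Σv)² = 5335.32 − 5083.69 = 251.63
r = 28.43 / √(58.67 × 251.63) = 28.43 / 121.5036 ≈ 0.2340

0.2340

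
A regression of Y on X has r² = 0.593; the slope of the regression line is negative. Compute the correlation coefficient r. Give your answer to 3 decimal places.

|r| = √0.593 = 0.770
The association is negative, so r = −0.770.

-0.770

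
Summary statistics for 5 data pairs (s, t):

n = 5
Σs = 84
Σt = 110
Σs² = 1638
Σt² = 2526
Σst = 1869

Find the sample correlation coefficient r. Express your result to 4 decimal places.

r = (nΣst − ΣsΣt) / √[(nΣs² − (Σs)²)(nΣt² − (Σt)²)]
Numerator: 5×1869 − 84×110 = 105
Denominator: √[(8190 − 7056)(12630 − 12100)] = √[1134 × 530] = 775.2548
r = 105 / 775.2548 ≈ 0.1354

0.1354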